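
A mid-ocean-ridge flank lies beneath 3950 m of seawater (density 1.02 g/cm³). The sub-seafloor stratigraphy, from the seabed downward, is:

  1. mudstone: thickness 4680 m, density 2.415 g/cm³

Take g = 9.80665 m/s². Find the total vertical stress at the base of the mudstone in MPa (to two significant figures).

seawater: 1020 kg/m³ × 9.80665 m/s² × 3950 m = 3.951×10^7 Pa = 39.51 MPa
mudstone: 2415 kg/m³ × 9.80665 m/s² × 4680 m = 1.108×10^8 Pa = 110.8 MPa
Total = 39.51 + 110.8 = 150.35 MPa

150 MPa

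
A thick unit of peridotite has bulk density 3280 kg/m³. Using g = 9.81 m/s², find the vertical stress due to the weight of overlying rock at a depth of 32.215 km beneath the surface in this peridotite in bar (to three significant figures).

peridotite: 3280 kg/m³ × 9.81 m/s² × 32215 m = 1.037×10^9 Pa = 10366 bar

10400 bar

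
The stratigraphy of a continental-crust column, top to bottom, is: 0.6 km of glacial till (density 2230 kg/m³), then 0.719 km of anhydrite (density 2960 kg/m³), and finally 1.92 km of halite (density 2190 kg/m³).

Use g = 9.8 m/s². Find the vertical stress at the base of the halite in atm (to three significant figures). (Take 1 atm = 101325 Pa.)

742 atm

glacial till: 2230 kg/m³ × 9.8 m/s² × 600 m = 1.311×10^7 Pa = 129.4 atm
anhydrite: 2960 kg/m³ × 9.8 m/s² × 719 m = 2.086×10^7 Pa = 205.8 atm
halite: 2190 kg/m³ × 9.8 m/s² × 1920 m = 4.121×10^7 Pa = 406.7 atm
Total = 129.4 + 205.8 + 406.7 = 741.93 atm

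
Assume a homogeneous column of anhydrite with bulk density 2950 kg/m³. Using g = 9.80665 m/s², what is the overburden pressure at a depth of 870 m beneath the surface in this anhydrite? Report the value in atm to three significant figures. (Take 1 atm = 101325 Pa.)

248 atm

anhydrite: 2950 kg/m³ × 9.80665 m/s² × 870 m = 2.517×10^7 Pa = 248.4 atm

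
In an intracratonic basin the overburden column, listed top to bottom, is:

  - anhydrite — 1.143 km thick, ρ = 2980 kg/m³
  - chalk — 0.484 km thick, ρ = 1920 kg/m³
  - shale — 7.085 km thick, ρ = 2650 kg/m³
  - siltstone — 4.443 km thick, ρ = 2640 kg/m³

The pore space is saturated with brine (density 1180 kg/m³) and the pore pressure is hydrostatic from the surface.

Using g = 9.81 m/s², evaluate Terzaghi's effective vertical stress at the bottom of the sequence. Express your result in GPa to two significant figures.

Overburden (lithostatic) stress σ_v:
anhydrite: 2980 kg/m³ × 9.81 m/s² × 1143 m = 3.341×10^7 Pa = 33.41 MPa
chalk: 1920 kg/m³ × 9.81 m/s² × 484 m = 9.116×10^6 Pa = 9.116 MPa
shale: 2650 kg/m³ × 9.81 m/s² × 7085 m = 1.842×10^8 Pa = 184.2 MPa
siltstone: 2640 kg/m³ × 9.81 m/s² × 4443 m = 1.151×10^8 Pa = 115.1 MPa
Total = 33.41 + 9.116 + 184.2 + 115.1 = 341.78 MPa
Pore pressure P_p = 1180 kg/m³ × 9.81 m/s² × 13155 m = 1.523×10^8 Pa = 152.3 MPa
Effective stress σ' = σ_v − P_p = 341.8 − 152.3 = 189.50 MPa = 0.18950 GPa

0.19 GPa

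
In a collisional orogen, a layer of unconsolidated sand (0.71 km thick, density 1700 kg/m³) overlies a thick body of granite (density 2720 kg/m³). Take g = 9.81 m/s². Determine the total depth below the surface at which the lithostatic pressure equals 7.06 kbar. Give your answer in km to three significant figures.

Pressure at base of upper layers: 1700×9.81×710 = 1.184×10^7 Pa = 0.1184 kbar
Remaining pressure to be supplied by granite: 7.060×10^8 − 1.184×10^7 = 6.942×10^8 Pa
Additional depth in granite = 6.942×10^8 Pa / (2720 kg/m³ × 9.81 m/s²) = 26015 m
Total depth = 710 m + 26015 m = 26725 m
= 26.725 km

26.7 km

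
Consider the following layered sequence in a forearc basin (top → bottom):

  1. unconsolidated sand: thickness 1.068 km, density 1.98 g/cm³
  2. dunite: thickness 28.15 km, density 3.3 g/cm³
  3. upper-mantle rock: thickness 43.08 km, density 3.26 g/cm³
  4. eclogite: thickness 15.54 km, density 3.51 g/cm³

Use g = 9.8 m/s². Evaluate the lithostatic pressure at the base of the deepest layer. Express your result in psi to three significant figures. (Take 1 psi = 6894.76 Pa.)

412000 psi

unconsolidated sand: 1980 kg/m³ × 9.8 m/s² × 1068 m = 2.072×10^7 Pa = 3006 psi
dunite: 3300 kg/m³ × 9.8 m/s² × 28150 m = 9.104×10^8 Pa = 1.320×10^5 psi
upper-mantle rock: 3260 kg/m³ × 9.8 m/s² × 43080 m = 1.376×10^9 Pa = 1.996×10^5 psi
eclogite: 3510 kg/m³ × 9.8 m/s² × 15540 m = 5.345×10^8 Pa = 77529 psi
Total = 3006 + 1.320×10^5 + 1.996×10^5 + 77529 = 4.1219×10^5 psi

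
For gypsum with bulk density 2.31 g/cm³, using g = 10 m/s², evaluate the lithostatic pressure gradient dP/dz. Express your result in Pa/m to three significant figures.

dP/dz = ρg = 2310 kg/m³ × 10 m/s² = 23100 Pa/m

23100 Pa/m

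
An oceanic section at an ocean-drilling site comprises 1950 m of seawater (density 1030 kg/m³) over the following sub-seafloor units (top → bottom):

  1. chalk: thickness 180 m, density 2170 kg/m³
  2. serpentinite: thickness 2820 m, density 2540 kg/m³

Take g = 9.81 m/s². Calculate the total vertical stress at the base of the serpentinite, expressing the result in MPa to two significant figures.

seawater: 1030 kg/m³ × 9.81 m/s² × 1950 m = 1.970×10^7 Pa = 19.70 MPa
chalk: 2170 kg/m³ × 9.81 m/s² × 180 m = 3.832×10^6 Pa = 3.832 MPa
serpentinite: 2540 kg/m³ × 9.81 m/s² × 2820 m = 7.027×10^7 Pa = 70.27 MPa
Total = 19.70 + 3.832 + 70.27 = 93.802 MPa

94 MPa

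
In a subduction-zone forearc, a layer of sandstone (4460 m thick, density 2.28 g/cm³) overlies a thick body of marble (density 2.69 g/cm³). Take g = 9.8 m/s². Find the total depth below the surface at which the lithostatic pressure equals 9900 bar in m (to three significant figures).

Pressure at base of upper layers: 2280×9.8×4460 = 9.965×10^7 Pa = 996.5 bar
Remaining pressure to be supplied by marble: 9.900×10^8 − 9.965×10^7 = 8.903×10^8 Pa
Additional depth in marble = 8.903×10^8 Pa / (2690 kg/m³ × 9.8 m/s²) = 33774 m
Total depth = 4460 m + 33774 m = 38234 m

38200 m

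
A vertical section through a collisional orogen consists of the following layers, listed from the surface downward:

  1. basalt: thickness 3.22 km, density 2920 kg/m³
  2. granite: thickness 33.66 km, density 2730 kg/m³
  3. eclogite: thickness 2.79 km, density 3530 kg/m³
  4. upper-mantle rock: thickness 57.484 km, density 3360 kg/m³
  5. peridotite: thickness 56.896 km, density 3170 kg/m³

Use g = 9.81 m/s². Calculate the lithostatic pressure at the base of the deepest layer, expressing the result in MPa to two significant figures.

4800 MPa

basalt: 2920 kg/m³ × 9.81 m/s² × 3220 m = 9.224×10^7 Pa = 92.24 MPa
granite: 2730 kg/m³ × 9.81 m/s² × 33660 m = 9.015×10^8 Pa = 901.5 MPa
eclogite: 3530 kg/m³ × 9.81 m/s² × 2790 m = 9.662×10^7 Pa = 96.62 MPa
upper-mantle rock: 3360 kg/m³ × 9.81 m/s² × 57484 m = 1.895×10^9 Pa = 1895 MPa
peridotite: 3170 kg/m³ × 9.81 m/s² × 56896 m = 1.769×10^9 Pa = 1769 MPa
Total = 92.24 + 901.5 + 96.62 + 1895 + 1769 = 4754.4 MPa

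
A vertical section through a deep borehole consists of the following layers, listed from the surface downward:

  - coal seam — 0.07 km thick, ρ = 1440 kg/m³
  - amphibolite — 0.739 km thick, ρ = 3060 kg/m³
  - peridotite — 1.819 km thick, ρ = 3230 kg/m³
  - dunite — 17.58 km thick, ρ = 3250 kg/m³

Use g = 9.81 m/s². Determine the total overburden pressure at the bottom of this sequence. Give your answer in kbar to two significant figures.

coal seam: 1440 kg/m³ × 9.81 m/s² × 70 m = 9.888×10^5 Pa = 9.888×10^-3 kbar
amphibolite: 3060 kg/m³ × 9.81 m/s² × 739 m = 2.218×10^7 Pa = 0.2218 kbar
peridotite: 3230 kg/m³ × 9.81 m/s² × 1819 m = 5.764×10^7 Pa = 0.5764 kbar
dunite: 3250 kg/m³ × 9.81 m/s² × 17580 m = 5.605×10^8 Pa = 5.605 kbar
Total = 9.888×10^-3 + 0.2218 + 0.5764 + 5.605 = 6.4130 kbar

6.4 kbar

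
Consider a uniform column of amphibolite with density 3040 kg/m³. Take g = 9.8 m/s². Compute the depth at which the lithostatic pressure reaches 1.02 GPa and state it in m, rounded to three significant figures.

h = P/(ρg) = 1.02 GPa / (3040 kg/m³ × 9.8 m/s²) = 1.020×10^9 Pa / 29792 Pa/m = 34237 m

34200 m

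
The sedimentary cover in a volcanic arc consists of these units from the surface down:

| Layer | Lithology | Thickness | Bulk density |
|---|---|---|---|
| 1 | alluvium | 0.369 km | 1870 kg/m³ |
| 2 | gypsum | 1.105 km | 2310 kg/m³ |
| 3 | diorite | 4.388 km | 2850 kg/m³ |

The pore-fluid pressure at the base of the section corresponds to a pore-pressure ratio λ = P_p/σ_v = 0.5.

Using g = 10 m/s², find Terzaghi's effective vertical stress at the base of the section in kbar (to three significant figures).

0.787 kbar

Overburden (lithostatic) stress σ_v:
alluvium: 1870 kg/m³ × 10 m/s² × 369 m = 6.900×10^6 Pa = 6.900 MPa
gypsum: 2310 kg/m³ × 10 m/s² × 1105 m = 2.553×10^7 Pa = 25.53 MPa
diorite: 2850 kg/m³ × 10 m/s² × 4388 m = 1.251×10^8 Pa = 125.1 MPa
Total = 6.900 + 25.53 + 125.1 = 157.48 MPa
Pore pressure P_p = λ·σ_v = 0.5 × 157.5 MPa = 78.74 MPa
Effective stress σ' = σ_v − P_p = 157.5 − 78.74 = 78.742 MPa = 0.78742 kbar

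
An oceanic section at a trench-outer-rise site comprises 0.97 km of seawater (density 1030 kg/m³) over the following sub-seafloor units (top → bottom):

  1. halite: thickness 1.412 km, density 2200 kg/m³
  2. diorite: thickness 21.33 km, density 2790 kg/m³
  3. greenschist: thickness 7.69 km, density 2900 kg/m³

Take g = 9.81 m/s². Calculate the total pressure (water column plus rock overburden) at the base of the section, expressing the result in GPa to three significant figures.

0.843 GPa

seawater: 1030 kg/m³ × 9.81 m/s² × 970 m = 9.801×10^6 Pa = 9.801×10^-3 GPa
halite: 2200 kg/m³ × 9.81 m/s² × 1412 m = 3.047×10^7 Pa = 0.03047 GPa
diorite: 2790 kg/m³ × 9.81 m/s² × 21330 m = 5.838×10^8 Pa = 0.5838 GPa
greenschist: 2900 kg/m³ × 9.81 m/s² × 7690 m = 2.188×10^8 Pa = 0.2188 GPa
Total = 9.801×10^-3 + 0.03047 + 0.5838 + 0.2188 = 0.84285 GPa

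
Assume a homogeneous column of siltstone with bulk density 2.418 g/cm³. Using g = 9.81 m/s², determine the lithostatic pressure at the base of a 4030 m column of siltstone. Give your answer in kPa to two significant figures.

siltstone: 2418 kg/m³ × 9.81 m/s² × 4030 m = 9.559×10^7 Pa = 95594 kPa

96000 kPa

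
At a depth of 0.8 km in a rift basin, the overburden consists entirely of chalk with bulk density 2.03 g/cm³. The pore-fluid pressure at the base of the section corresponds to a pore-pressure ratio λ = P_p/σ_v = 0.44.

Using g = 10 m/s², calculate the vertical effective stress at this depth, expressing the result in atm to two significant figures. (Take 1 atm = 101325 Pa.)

Overburden (lithostatic) stress σ_v:
chalk: 2030 kg/m³ × 10 m/s² × 800 m = 1.624×10^7 Pa = 16.24 MPa
Pore pressure P_p = λ·σ_v = 0.44 × 16.24 MPa = 7.146 MPa
Effective stress σ' = σ_v − P_p = 16.24 − 7.146 = 9.0944 MPa = 89.755 atm

90 atm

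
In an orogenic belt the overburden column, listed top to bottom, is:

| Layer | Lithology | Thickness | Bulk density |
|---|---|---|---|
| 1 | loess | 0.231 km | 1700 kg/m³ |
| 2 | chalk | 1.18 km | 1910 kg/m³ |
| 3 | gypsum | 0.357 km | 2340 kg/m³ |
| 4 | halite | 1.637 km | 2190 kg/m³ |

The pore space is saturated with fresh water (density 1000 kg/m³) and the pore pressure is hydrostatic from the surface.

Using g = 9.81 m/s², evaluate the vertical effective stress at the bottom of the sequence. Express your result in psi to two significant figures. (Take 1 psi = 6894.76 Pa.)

5200 psi

Overburden (lithostatic) stress σ_v:
loess: 1700 kg/m³ × 9.81 m/s² × 231 m = 3.852×10^6 Pa = 3.852 MPa
chalk: 1910 kg/m³ × 9.81 m/s² × 1180 m = 2.211×10^7 Pa = 22.11 MPa
gypsum: 2340 kg/m³ × 9.81 m/s² × 357 m = 8.195×10^6 Pa = 8.195 MPa
halite: 2190 kg/m³ × 9.81 m/s² × 1637 m = 3.517×10^7 Pa = 35.17 MPa
Total = 3.852 + 22.11 + 8.195 + 35.17 = 69.326 MPa
Pore pressure P_p = 1000 kg/m³ × 9.81 m/s² × 3405 m = 3.340×10^7 Pa = 33.40 MPa
Effective stress σ' = σ_v − P_p = 69.33 − 33.40 = 35.923 MPa = 5210.2 psi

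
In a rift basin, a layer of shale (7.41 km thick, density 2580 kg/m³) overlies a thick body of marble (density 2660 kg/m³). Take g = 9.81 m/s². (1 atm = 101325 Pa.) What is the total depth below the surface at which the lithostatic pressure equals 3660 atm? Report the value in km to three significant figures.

14.4 km

Pressure at base of upper layers: 2580×9.81×7410 = 1.875×10^8 Pa = 1851 atm
Remaining pressure to be supplied by marble: 3.708×10^8 − 1.875×10^8 = 1.833×10^8 Pa
Additional depth in marble = 1.833×10^8 Pa / (2660 kg/m³ × 9.81 m/s²) = 7024.6 m
Total depth = 7410 m + 7024.6 m = 14435 m
= 14.435 km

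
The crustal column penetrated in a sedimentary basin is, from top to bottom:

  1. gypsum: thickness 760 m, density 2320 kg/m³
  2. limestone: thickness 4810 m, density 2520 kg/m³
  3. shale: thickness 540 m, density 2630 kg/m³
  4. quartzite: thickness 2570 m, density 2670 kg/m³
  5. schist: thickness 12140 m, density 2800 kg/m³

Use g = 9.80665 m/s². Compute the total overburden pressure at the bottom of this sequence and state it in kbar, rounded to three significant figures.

gypsum: 2320 kg/m³ × 9.80665 m/s² × 760 m = 1.729×10^7 Pa = 0.1729 kbar
limestone: 2520 kg/m³ × 9.80665 m/s² × 4810 m = 1.189×10^8 Pa = 1.189 kbar
shale: 2630 kg/m³ × 9.80665 m/s² × 540 m = 1.393×10^7 Pa = 0.1393 kbar
quartzite: 2670 kg/m³ × 9.80665 m/s² × 2570 m = 6.729×10^7 Pa = 0.6729 kbar
schist: 2800 kg/m³ × 9.80665 m/s² × 12140 m = 3.333×10^8 Pa = 3.333 kbar
Total = 0.1729 + 1.189 + 0.1393 + 0.6729 + 3.333 = 5.5073 kbar

5.51 kbar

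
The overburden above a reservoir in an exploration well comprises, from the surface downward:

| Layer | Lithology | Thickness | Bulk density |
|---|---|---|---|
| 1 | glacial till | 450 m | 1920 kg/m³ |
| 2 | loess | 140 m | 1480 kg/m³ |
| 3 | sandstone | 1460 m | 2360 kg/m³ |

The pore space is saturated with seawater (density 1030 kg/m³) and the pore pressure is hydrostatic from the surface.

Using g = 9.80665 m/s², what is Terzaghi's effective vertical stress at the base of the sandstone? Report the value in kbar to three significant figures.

0.236 kbar

Overburden (lithostatic) stress σ_v:
glacial till: 1920 kg/m³ × 9.80665 m/s² × 450 m = 8.473×10^6 Pa = 8.473 MPa
loess: 1480 kg/m³ × 9.80665 m/s² × 140 m = 2.032×10^6 Pa = 2.032 MPa
sandstone: 2360 kg/m³ × 9.80665 m/s² × 1460 m = 3.379×10^7 Pa = 33.79 MPa
Total = 8.473 + 2.032 + 33.79 = 44.295 MPa
Pore pressure P_p = 1030 kg/m³ × 9.80665 m/s² × 2050 m = 2.071×10^7 Pa = 20.71 MPa
Effective stress σ' = σ_v − P_p = 44.29 − 20.71 = 23.588 MPa = 0.23588 kbar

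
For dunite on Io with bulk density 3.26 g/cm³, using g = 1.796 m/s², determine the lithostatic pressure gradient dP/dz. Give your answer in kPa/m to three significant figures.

dP/dz = ρg = 3260 kg/m³ × 1.796 m/s² = 5855.0 Pa/m
= 5855.0 Pa/m × (1 kPa/m / 1000.0 Pa/m) = 5.8550 kPa/m

5.85 kPa/m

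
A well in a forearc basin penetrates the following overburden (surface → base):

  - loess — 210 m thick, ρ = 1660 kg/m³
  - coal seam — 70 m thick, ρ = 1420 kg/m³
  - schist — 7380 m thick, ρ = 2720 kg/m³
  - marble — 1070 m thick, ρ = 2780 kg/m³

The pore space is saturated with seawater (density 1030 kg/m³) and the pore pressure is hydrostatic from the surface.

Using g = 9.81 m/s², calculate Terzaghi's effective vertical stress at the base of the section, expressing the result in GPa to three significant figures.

Overburden (lithostatic) stress σ_v:
loess: 1660 kg/m³ × 9.81 m/s² × 210 m = 3.420×10^6 Pa = 3.420 MPa
coal seam: 1420 kg/m³ × 9.81 m/s² × 70 m = 9.751×10^5 Pa = 0.9751 MPa
schist: 2720 kg/m³ × 9.81 m/s² × 7380 m = 1.969×10^8 Pa = 196.9 MPa
marble: 2780 kg/m³ × 9.81 m/s² × 1070 m = 2.918×10^7 Pa = 29.18 MPa
Total = 3.420 + 0.9751 + 196.9 + 29.18 = 230.50 MPa
Pore pressure P_p = 1030 kg/m³ × 9.81 m/s² × 8730 m = 8.821×10^7 Pa = 88.21 MPa
Effective stress σ' = σ_v − P_p = 230.5 − 88.21 = 142.29 MPa = 0.14229 GPa

0.142 GPa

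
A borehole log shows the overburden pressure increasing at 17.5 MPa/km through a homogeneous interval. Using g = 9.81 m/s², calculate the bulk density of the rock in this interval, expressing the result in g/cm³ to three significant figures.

ρ = (dP/dz)/g = 17.5 MPa/km / 9.81 m/s² = 17500 Pa/m / 9.81 m/s² = 1783.9 kg/m³
= 1.784 g/cm³

1.78 g/cm³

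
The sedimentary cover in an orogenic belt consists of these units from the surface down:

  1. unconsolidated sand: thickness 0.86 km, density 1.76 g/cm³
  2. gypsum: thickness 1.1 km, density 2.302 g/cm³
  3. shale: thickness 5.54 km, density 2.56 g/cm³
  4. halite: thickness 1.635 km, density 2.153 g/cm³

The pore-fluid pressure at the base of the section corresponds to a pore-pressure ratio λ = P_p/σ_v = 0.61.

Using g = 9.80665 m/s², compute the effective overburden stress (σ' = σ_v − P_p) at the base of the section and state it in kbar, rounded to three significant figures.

Overburden (lithostatic) stress σ_v:
unconsolidated sand: 1760 kg/m³ × 9.80665 m/s² × 860 m = 1.484×10^7 Pa = 14.84 MPa
gypsum: 2302 kg/m³ × 9.80665 m/s² × 1100 m = 2.483×10^7 Pa = 24.83 MPa
shale: 2560 kg/m³ × 9.80665 m/s² × 5540 m = 1.391×10^8 Pa = 139.1 MPa
halite: 2153 kg/m³ × 9.80665 m/s² × 1635 m = 3.452×10^7 Pa = 34.52 MPa
Total = 14.84 + 24.83 + 139.1 + 34.52 = 213.28 MPa
Pore pressure P_p = λ·σ_v = 0.61 × 213.3 MPa = 130.1 MPa
Effective stress σ' = σ_v − P_p = 213.3 − 130.1 = 83.179 MPa = 0.83179 kbar

0.832 kbar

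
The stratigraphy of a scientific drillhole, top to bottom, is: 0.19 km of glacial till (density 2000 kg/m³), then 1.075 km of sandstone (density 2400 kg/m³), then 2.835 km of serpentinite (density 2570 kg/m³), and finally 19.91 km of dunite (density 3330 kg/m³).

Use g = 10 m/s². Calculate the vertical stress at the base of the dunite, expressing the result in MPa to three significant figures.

765 MPa

glacial till: 2000 kg/m³ × 10 m/s² × 190 m = 3.800×10^6 Pa = 3.800 MPa
sandstone: 2400 kg/m³ × 10 m/s² × 1075 m = 2.580×10^7 Pa = 25.80 MPa
serpentinite: 2570 kg/m³ × 10 m/s² × 2835 m = 7.286×10^7 Pa = 72.86 MPa
dunite: 3330 kg/m³ × 10 m/s² × 19910 m = 6.630×10^8 Pa = 663.0 MPa
Total = 3.800 + 25.80 + 72.86 + 663.0 = 765.46 MPa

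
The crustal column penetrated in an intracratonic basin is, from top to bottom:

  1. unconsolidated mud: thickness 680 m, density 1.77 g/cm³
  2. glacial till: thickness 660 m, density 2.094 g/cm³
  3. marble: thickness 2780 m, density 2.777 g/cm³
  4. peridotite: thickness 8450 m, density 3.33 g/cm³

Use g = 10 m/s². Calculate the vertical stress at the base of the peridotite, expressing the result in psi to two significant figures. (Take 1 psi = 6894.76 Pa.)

56000 psi

unconsolidated mud: 1770 kg/m³ × 10 m/s² × 680 m = 1.204×10^7 Pa = 1746 psi
glacial till: 2094 kg/m³ × 10 m/s² × 660 m = 1.382×10^7 Pa = 2004 psi
marble: 2777 kg/m³ × 10 m/s² × 2780 m = 7.720×10^7 Pa = 11197 psi
peridotite: 3330 kg/m³ × 10 m/s² × 8450 m = 2.814×10^8 Pa = 40811 psi
Total = 1746 + 2004 + 11197 + 40811 = 55759 psi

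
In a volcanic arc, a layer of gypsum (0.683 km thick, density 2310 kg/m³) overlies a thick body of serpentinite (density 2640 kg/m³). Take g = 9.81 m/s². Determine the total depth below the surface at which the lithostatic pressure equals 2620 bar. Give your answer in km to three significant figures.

Pressure at base of upper layers: 2310×9.81×683 = 1.548×10^7 Pa = 154.8 bar
Remaining pressure to be supplied by serpentinite: 2.620×10^8 − 1.548×10^7 = 2.465×10^8 Pa
Additional depth in serpentinite = 2.465×10^8 Pa / (2640 kg/m³ × 9.81 m/s²) = 9518.8 m
Total depth = 683 m + 9518.8 m = 10202 m
= 10.202 km

10.2 km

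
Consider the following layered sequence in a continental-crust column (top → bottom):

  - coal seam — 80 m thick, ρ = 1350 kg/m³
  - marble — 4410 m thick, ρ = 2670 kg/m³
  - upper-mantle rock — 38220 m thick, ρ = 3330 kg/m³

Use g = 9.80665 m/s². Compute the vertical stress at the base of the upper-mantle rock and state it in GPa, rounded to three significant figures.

coal seam: 1350 kg/m³ × 9.80665 m/s² × 80 m = 1.059×10^6 Pa = 1.059×10^-3 GPa
marble: 2670 kg/m³ × 9.80665 m/s² × 4410 m = 1.155×10^8 Pa = 0.1155 GPa
upper-mantle rock: 3330 kg/m³ × 9.80665 m/s² × 38220 m = 1.248×10^9 Pa = 1.248 GPa
Total = 1.059×10^-3 + 0.1155 + 1.248 = 1.3646 GPa

1.36 GPa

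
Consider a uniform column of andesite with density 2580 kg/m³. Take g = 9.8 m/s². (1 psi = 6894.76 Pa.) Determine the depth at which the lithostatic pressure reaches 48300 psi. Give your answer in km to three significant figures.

h = P/(ρg) = 48300 psi / (2580 kg/m³ × 9.8 m/s²) = 3.330×10^8 Pa / 25284 Pa/m = 13171 m
= 13.171 km

13.2 km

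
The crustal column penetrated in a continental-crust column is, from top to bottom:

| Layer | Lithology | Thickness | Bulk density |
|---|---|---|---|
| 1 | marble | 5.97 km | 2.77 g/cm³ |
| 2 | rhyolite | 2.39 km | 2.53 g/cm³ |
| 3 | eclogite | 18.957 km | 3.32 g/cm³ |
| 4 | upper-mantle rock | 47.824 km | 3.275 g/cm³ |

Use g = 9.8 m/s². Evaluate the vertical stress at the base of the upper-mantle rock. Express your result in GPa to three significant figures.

marble: 2770 kg/m³ × 9.8 m/s² × 5970 m = 1.621×10^8 Pa = 0.1621 GPa
rhyolite: 2530 kg/m³ × 9.8 m/s² × 2390 m = 5.926×10^7 Pa = 0.05926 GPa
eclogite: 3320 kg/m³ × 9.8 m/s² × 18957 m = 6.168×10^8 Pa = 0.6168 GPa
upper-mantle rock: 3275 kg/m³ × 9.8 m/s² × 47824 m = 1.535×10^9 Pa = 1.535 GPa
Total = 0.1621 + 0.05926 + 0.6168 + 1.535 = 2.3730 GPa

2.37 GPa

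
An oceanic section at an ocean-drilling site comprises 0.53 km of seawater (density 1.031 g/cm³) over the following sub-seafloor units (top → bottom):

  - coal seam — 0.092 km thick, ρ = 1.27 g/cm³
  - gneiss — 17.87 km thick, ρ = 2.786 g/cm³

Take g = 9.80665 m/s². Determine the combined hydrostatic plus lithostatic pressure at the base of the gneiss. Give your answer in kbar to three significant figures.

seawater: 1031 kg/m³ × 9.80665 m/s² × 530 m = 5.359×10^6 Pa = 0.05359 kbar
coal seam: 1270 kg/m³ × 9.80665 m/s² × 92 m = 1.146×10^6 Pa = 0.01146 kbar
gneiss: 2786 kg/m³ × 9.80665 m/s² × 17870 m = 4.882×10^8 Pa = 4.882 kbar
Total = 0.05359 + 0.01146 + 4.882 = 4.9474 kbar

4.95 kbar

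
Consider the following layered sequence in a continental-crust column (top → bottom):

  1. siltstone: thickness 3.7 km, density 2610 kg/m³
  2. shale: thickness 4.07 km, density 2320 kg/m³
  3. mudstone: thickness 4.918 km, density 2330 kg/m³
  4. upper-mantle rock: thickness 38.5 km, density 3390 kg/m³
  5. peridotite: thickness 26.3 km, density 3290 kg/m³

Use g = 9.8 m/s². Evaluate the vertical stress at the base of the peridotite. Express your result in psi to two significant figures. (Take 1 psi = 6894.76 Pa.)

350000 psi

siltstone: 2610 kg/m³ × 9.8 m/s² × 3700 m = 9.464×10^7 Pa = 13726 psi
shale: 2320 kg/m³ × 9.8 m/s² × 4070 m = 9.254×10^7 Pa = 13421 psi
mudstone: 2330 kg/m³ × 9.8 m/s² × 4918 m = 1.123×10^8 Pa = 16287 psi
upper-mantle rock: 3390 kg/m³ × 9.8 m/s² × 38500 m = 1.279×10^9 Pa = 1.855×10^5 psi
peridotite: 3290 kg/m³ × 9.8 m/s² × 26300 m = 8.480×10^8 Pa = 1.230×10^5 psi
Total = 13726 + 13421 + 16287 + 1.855×10^5 + 1.230×10^5 = 3.5193×10^5 psi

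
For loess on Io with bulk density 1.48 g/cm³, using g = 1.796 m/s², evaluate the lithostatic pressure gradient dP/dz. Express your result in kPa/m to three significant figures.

dP/dz = ρg = 1480 kg/m³ × 1.796 m/s² = 2658.1 Pa/m
= 2658.1 Pa/m × (1 kPa/m / 1000.0 Pa/m) = 2.6581 kPa/m

2.66 kPa/m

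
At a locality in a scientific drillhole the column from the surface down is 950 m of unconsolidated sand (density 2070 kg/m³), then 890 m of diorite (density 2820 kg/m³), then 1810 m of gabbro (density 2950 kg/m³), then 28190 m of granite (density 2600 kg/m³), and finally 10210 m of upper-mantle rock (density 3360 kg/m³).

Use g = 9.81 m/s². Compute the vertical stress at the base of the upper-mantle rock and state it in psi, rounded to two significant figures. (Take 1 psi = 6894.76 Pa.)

unconsolidated sand: 2070 kg/m³ × 9.81 m/s² × 950 m = 1.929×10^7 Pa = 2798 psi
diorite: 2820 kg/m³ × 9.81 m/s² × 890 m = 2.462×10^7 Pa = 3571 psi
gabbro: 2950 kg/m³ × 9.81 m/s² × 1810 m = 5.238×10^7 Pa = 7597 psi
granite: 2600 kg/m³ × 9.81 m/s² × 28190 m = 7.190×10^8 Pa = 1.043×10^5 psi
upper-mantle rock: 3360 kg/m³ × 9.81 m/s² × 10210 m = 3.365×10^8 Pa = 48811 psi
Total = 2798 + 3571 + 7597 + 1.043×10^5 + 48811 = 1.6706×10^5 psi

170000 psi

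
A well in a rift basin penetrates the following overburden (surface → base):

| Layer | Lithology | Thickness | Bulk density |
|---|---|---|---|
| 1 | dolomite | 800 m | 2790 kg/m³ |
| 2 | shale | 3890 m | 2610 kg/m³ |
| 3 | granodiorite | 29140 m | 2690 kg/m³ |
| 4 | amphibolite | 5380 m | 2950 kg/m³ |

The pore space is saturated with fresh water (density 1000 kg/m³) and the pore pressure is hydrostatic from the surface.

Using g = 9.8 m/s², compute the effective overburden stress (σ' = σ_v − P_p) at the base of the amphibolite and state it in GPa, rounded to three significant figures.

Overburden (lithostatic) stress σ_v:
dolomite: 2790 kg/m³ × 9.8 m/s² × 800 m = 2.187×10^7 Pa = 21.87 MPa
shale: 2610 kg/m³ × 9.8 m/s² × 3890 m = 9.950×10^7 Pa = 99.50 MPa
granodiorite: 2690 kg/m³ × 9.8 m/s² × 29140 m = 7.682×10^8 Pa = 768.2 MPa
amphibolite: 2950 kg/m³ × 9.8 m/s² × 5380 m = 1.555×10^8 Pa = 155.5 MPa
Total = 21.87 + 99.50 + 768.2 + 155.5 = 1045.1 MPa
Pore pressure P_p = 1000 kg/m³ × 9.8 m/s² × 39210 m = 3.843×10^8 Pa = 384.3 MPa
Effective stress σ' = σ_v − P_p = 1045 − 384.3 = 660.84 MPa = 0.66084 GPa

0.661 GPa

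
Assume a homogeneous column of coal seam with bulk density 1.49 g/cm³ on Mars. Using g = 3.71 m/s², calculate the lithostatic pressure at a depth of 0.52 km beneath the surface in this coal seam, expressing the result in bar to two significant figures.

29 bar

coal seam: 1490 kg/m³ × 3.71 m/s² × 520 m = 2.875×10^6 Pa = 28.75 bar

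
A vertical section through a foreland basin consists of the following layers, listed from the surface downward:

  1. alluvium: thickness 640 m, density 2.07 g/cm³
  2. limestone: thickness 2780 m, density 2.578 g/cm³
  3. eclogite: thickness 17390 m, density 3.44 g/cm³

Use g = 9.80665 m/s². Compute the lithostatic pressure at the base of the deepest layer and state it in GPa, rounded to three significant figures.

alluvium: 2070 kg/m³ × 9.80665 m/s² × 640 m = 1.299×10^7 Pa = 0.01299 GPa
limestone: 2578 kg/m³ × 9.80665 m/s² × 2780 m = 7.028×10^7 Pa = 0.07028 GPa
eclogite: 3440 kg/m³ × 9.80665 m/s² × 17390 m = 5.866×10^8 Pa = 0.5866 GPa
Total = 0.01299 + 0.07028 + 0.5866 = 0.66992 GPa

0.670 GPa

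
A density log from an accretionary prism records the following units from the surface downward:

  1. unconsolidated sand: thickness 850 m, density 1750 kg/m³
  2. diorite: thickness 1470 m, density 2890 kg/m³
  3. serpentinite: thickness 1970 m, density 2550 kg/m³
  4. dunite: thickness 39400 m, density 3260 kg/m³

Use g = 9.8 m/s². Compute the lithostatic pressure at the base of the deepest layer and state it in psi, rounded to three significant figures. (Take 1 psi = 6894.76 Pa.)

unconsolidated sand: 1750 kg/m³ × 9.8 m/s² × 850 m = 1.458×10^7 Pa = 2114 psi
diorite: 2890 kg/m³ × 9.8 m/s² × 1470 m = 4.163×10^7 Pa = 6038 psi
serpentinite: 2550 kg/m³ × 9.8 m/s² × 1970 m = 4.923×10^7 Pa = 7140 psi
dunite: 3260 kg/m³ × 9.8 m/s² × 39400 m = 1.259×10^9 Pa = 1.826×10^5 psi
Total = 2114 + 6038 + 7140 + 1.826×10^5 = 1.9786×10^5 psi

198000 psi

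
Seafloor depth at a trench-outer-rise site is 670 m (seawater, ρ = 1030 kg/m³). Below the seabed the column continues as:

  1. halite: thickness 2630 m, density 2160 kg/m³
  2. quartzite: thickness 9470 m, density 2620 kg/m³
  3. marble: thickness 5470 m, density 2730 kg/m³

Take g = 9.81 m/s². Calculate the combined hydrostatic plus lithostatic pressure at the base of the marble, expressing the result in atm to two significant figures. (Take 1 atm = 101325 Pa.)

seawater: 1030 kg/m³ × 9.81 m/s² × 670 m = 6.770×10^6 Pa = 66.81 atm
halite: 2160 kg/m³ × 9.81 m/s² × 2630 m = 5.573×10^7 Pa = 550.0 atm
quartzite: 2620 kg/m³ × 9.81 m/s² × 9470 m = 2.434×10^8 Pa = 2402 atm
marble: 2730 kg/m³ × 9.81 m/s² × 5470 m = 1.465×10^8 Pa = 1446 atm
Total = 66.81 + 550.0 + 2402 + 1446 = 4464.8 atm

4500 atm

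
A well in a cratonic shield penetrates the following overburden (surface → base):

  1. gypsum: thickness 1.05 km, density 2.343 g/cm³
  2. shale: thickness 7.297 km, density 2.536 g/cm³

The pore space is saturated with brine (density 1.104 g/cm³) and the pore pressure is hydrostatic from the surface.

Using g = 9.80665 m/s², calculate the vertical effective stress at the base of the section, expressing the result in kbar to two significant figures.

Overburden (lithostatic) stress σ_v:
gypsum: 2343 kg/m³ × 9.80665 m/s² × 1050 m = 2.413×10^7 Pa = 24.13 MPa
shale: 2536 kg/m³ × 9.80665 m/s² × 7297 m = 1.815×10^8 Pa = 181.5 MPa
Total = 24.13 + 181.5 = 205.60 MPa
Pore pressure P_p = 1104 kg/m³ × 9.80665 m/s² × 8347 m = 9.037×10^7 Pa = 90.37 MPa
Effective stress σ' = σ_v − P_p = 205.6 − 90.37 = 115.23 MPa = 1.1523 kbar

1.2 kbar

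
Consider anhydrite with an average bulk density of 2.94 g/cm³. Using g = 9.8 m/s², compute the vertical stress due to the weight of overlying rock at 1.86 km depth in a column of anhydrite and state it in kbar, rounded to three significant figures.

0.536 kbar

anhydrite: 2940 kg/m³ × 9.8 m/s² × 1860 m = 5.359×10^7 Pa = 0.5359 kbar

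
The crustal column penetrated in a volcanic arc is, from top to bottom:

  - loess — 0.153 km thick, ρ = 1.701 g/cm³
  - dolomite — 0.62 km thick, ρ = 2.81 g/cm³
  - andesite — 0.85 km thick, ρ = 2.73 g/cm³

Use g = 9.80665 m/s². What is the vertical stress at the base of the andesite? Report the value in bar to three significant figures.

424 bar

loess: 1701 kg/m³ × 9.80665 m/s² × 153 m = 2.552×10^6 Pa = 25.52 bar
dolomite: 2810 kg/m³ × 9.80665 m/s² × 620 m = 1.709×10^7 Pa = 170.9 bar
andesite: 2730 kg/m³ × 9.80665 m/s² × 850 m = 2.276×10^7 Pa = 227.6 bar
Total = 25.52 + 170.9 + 227.6 = 423.94 bar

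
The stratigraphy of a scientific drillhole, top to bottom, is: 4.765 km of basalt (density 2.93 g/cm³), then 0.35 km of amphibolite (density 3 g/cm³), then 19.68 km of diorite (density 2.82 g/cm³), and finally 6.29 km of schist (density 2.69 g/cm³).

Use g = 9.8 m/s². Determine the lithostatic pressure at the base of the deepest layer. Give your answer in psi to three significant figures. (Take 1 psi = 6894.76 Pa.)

basalt: 2930 kg/m³ × 9.8 m/s² × 4765 m = 1.368×10^8 Pa = 19844 psi
amphibolite: 3000 kg/m³ × 9.8 m/s² × 350 m = 1.029×10^7 Pa = 1492 psi
diorite: 2820 kg/m³ × 9.8 m/s² × 19680 m = 5.439×10^8 Pa = 78883 psi
schist: 2690 kg/m³ × 9.8 m/s² × 6290 m = 1.658×10^8 Pa = 24050 psi
Total = 19844 + 1492 + 78883 + 24050 = 1.2427×10^5 psi

124000 psi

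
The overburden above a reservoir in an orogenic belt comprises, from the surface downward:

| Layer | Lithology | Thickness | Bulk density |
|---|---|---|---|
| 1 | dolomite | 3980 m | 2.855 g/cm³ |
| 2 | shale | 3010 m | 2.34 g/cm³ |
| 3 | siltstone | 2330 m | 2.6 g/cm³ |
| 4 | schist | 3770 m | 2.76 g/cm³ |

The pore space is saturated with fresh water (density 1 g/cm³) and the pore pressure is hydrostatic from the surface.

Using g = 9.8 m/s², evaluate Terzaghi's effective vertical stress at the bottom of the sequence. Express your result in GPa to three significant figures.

0.213 GPa

Overburden (lithostatic) stress σ_v:
dolomite: 2855 kg/m³ × 9.8 m/s² × 3980 m = 1.114×10^8 Pa = 111.4 MPa
shale: 2340 kg/m³ × 9.8 m/s² × 3010 m = 6.903×10^7 Pa = 69.03 MPa
siltstone: 2600 kg/m³ × 9.8 m/s² × 2330 m = 5.937×10^7 Pa = 59.37 MPa
schist: 2760 kg/m³ × 9.8 m/s² × 3770 m = 1.020×10^8 Pa = 102.0 MPa
Total = 111.4 + 69.03 + 59.37 + 102.0 = 341.72 MPa
Pore pressure P_p = 1000 kg/m³ × 9.8 m/s² × 13090 m = 1.283×10^8 Pa = 128.3 MPa
Effective stress σ' = σ_v − P_p = 341.7 − 128.3 = 213.44 MPa = 0.21344 GPa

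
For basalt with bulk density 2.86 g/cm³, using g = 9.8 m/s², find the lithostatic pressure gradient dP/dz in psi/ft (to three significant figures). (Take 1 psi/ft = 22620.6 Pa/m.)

1.24 psi/ft

dP/dz = ρg = 2860 kg/m³ × 9.8 m/s² = 28028 Pa/m
= 28028 Pa/m × (1 psi/ft / 22621 Pa/m) = 1.2390 psi/ft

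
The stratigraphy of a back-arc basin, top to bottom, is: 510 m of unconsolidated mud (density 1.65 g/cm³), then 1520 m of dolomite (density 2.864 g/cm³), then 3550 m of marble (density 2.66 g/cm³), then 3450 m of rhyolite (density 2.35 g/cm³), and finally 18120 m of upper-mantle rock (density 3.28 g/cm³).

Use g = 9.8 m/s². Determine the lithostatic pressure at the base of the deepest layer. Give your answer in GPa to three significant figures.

0.805 GPa

unconsolidated mud: 1650 kg/m³ × 9.8 m/s² × 510 m = 8.247×10^6 Pa = 8.247×10^-3 GPa
dolomite: 2864 kg/m³ × 9.8 m/s² × 1520 m = 4.266×10^7 Pa = 0.04266 GPa
marble: 2660 kg/m³ × 9.8 m/s² × 3550 m = 9.254×10^7 Pa = 0.09254 GPa
rhyolite: 2350 kg/m³ × 9.8 m/s² × 3450 m = 7.945×10^7 Pa = 0.07945 GPa
upper-mantle rock: 3280 kg/m³ × 9.8 m/s² × 18120 m = 5.824×10^8 Pa = 0.5824 GPa
Total = 8.247×10^-3 + 0.04266 + 0.09254 + 0.07945 + 0.5824 = 0.80535 GPa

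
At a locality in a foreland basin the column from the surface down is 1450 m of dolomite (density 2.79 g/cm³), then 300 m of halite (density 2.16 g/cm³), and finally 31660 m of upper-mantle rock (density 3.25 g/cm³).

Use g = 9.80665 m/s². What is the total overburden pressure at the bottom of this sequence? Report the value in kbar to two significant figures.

11 kbar

dolomite: 2790 kg/m³ × 9.80665 m/s² × 1450 m = 3.967×10^7 Pa = 0.3967 kbar
halite: 2160 kg/m³ × 9.80665 m/s² × 300 m = 6.355×10^6 Pa = 0.06355 kbar
upper-mantle rock: 3250 kg/m³ × 9.80665 m/s² × 31660 m = 1.009×10^9 Pa = 10.09 kbar
Total = 0.3967 + 0.06355 + 10.09 = 10.551 kbar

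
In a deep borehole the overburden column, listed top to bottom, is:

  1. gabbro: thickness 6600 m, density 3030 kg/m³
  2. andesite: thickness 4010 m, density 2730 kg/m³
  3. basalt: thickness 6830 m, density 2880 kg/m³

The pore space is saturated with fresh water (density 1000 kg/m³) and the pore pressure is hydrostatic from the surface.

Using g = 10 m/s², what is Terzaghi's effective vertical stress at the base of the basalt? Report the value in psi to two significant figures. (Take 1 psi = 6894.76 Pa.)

48000 psi

Overburden (lithostatic) stress σ_v:
gabbro: 3030 kg/m³ × 10 m/s² × 6600 m = 2.000×10^8 Pa = 200.0 MPa
andesite: 2730 kg/m³ × 10 m/s² × 4010 m = 1.095×10^8 Pa = 109.5 MPa
basalt: 2880 kg/m³ × 10 m/s² × 6830 m = 1.967×10^8 Pa = 196.7 MPa
Total = 200.0 + 109.5 + 196.7 = 506.16 MPa
Pore pressure P_p = 1000 kg/m³ × 10 m/s² × 17440 m = 1.744×10^8 Pa = 174.4 MPa
Effective stress σ' = σ_v − P_p = 506.2 − 174.4 = 331.76 MPa = 48117 psi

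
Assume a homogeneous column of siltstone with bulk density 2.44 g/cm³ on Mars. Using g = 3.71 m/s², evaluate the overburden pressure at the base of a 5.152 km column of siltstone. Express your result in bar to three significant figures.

466 bar

siltstone: 2440 kg/m³ × 3.71 m/s² × 5152 m = 4.664×10^7 Pa = 466.4 bar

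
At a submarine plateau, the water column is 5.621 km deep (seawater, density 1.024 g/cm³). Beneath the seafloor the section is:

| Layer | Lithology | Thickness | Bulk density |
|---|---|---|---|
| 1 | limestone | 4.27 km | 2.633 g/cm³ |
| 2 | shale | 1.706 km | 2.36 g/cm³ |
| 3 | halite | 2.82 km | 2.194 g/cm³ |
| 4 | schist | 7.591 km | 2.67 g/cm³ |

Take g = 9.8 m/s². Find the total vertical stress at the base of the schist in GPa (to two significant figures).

0.47 GPa

seawater: 1024 kg/m³ × 9.8 m/s² × 5621 m = 5.641×10^7 Pa = 0.05641 GPa
limestone: 2633 kg/m³ × 9.8 m/s² × 4270 m = 1.102×10^8 Pa = 0.1102 GPa
shale: 2360 kg/m³ × 9.8 m/s² × 1706 m = 3.946×10^7 Pa = 0.03946 GPa
halite: 2194 kg/m³ × 9.8 m/s² × 2820 m = 6.063×10^7 Pa = 0.06063 GPa
schist: 2670 kg/m³ × 9.8 m/s² × 7591 m = 1.986×10^8 Pa = 0.1986 GPa
Total = 0.05641 + 0.1102 + 0.03946 + 0.06063 + 0.1986 = 0.46530 GPa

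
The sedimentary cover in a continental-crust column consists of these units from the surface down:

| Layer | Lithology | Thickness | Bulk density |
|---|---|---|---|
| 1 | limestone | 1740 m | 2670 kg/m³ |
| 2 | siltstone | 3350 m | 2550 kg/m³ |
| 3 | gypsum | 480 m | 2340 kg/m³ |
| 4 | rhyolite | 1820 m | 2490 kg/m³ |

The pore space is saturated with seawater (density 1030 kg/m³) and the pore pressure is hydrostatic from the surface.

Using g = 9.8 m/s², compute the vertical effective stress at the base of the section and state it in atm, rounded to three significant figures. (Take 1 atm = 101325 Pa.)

1090 atm

Overburden (lithostatic) stress σ_v:
limestone: 2670 kg/m³ × 9.8 m/s² × 1740 m = 4.553×10^7 Pa = 45.53 MPa
siltstone: 2550 kg/m³ × 9.8 m/s² × 3350 m = 8.372×10^7 Pa = 83.72 MPa
gypsum: 2340 kg/m³ × 9.8 m/s² × 480 m = 1.101×10^7 Pa = 11.01 MPa
rhyolite: 2490 kg/m³ × 9.8 m/s² × 1820 m = 4.441×10^7 Pa = 44.41 MPa
Total = 45.53 + 83.72 + 11.01 + 44.41 = 184.66 MPa
Pore pressure P_p = 1030 kg/m³ × 9.8 m/s² × 7390 m = 7.459×10^7 Pa = 74.59 MPa
Effective stress σ' = σ_v − P_p = 184.7 − 74.59 = 110.07 MPa = 1086.3 atm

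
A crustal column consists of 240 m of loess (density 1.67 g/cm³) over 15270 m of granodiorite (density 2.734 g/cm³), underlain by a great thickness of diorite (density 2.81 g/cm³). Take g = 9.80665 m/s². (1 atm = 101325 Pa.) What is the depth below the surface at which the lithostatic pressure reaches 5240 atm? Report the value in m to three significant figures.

Pressure at base of upper layers: 1670×9.80665×240 + 2734×9.80665×15270 = 4.133×10^8 Pa = 4079 atm
Remaining pressure to be supplied by diorite: 5.309×10^8 − 4.133×10^8 = 1.176×10^8 Pa
Additional depth in diorite = 1.176×10^8 Pa / (2810 kg/m³ × 9.80665 m/s²) = 4267.7 m
Total depth = 15510 m + 4267.7 m = 19778 m

19800 m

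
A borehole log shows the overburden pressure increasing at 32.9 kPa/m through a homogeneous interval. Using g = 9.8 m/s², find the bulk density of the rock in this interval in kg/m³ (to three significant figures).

3360 kg/m³

ρ = (dP/dz)/g = 32.9 kPa/m / 9.8 m/s² = 32900 Pa/m / 9.8 m/s² = 3357.1 kg/m³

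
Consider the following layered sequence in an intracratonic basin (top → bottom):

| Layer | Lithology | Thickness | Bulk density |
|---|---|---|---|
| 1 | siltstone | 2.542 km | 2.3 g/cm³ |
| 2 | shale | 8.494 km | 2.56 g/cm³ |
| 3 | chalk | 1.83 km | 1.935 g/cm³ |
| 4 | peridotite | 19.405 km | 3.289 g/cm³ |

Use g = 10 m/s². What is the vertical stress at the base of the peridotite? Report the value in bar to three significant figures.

siltstone: 2300 kg/m³ × 10 m/s² × 2542 m = 5.847×10^7 Pa = 584.7 bar
shale: 2560 kg/m³ × 10 m/s² × 8494 m = 2.174×10^8 Pa = 2174 bar
chalk: 1935 kg/m³ × 10 m/s² × 1830 m = 3.541×10^7 Pa = 354.1 bar
peridotite: 3289 kg/m³ × 10 m/s² × 19405 m = 6.382×10^8 Pa = 6382 bar
Total = 584.7 + 2174 + 354.1 + 6382 = 9495.5 bar

9500 bar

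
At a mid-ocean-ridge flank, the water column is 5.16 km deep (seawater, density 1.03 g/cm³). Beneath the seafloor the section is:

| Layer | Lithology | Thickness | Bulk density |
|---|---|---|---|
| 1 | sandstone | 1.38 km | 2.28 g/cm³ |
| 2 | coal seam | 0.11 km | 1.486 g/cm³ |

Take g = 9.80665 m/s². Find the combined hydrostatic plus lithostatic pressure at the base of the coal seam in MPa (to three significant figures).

84.6 MPa

seawater: 1030 kg/m³ × 9.80665 m/s² × 5160 m = 5.212×10^7 Pa = 52.12 MPa
sandstone: 2280 kg/m³ × 9.80665 m/s² × 1380 m = 3.086×10^7 Pa = 30.86 MPa
coal seam: 1486 kg/m³ × 9.80665 m/s² × 110 m = 1.603×10^6 Pa = 1.603 MPa
Total = 52.12 + 30.86 + 1.603 = 84.579 MPa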